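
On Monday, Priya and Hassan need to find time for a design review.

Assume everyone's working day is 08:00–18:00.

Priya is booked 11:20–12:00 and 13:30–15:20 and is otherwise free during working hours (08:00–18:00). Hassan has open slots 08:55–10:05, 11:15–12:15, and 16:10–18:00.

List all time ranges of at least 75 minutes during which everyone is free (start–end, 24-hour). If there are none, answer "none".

16:10–18:00

Priya free within 08:00–18:00: 08:00–11:20, 12:00–13:30, 15:20–18:00.
Priya ∩ Hassan: 08:55–10:05, 11:15–11:20, 12:00–12:15, 16:10–18:00.
Windows ≥ 75 min: 16:10–18:00.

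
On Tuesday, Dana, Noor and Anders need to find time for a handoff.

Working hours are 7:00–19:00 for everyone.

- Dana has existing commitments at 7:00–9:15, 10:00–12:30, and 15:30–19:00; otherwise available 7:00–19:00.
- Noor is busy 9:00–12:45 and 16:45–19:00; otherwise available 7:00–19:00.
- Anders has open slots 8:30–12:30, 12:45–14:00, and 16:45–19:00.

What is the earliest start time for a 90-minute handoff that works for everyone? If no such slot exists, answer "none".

none

Dana free within 07:00–19:00: 09:15–10:00, 12:30–15:30.
Noor free within 07:00–19:00: 07:00–09:00, 12:45–16:45.
Dana ∩ Noor: 12:45–15:30.
Dana ∩ Noor ∩ Anders: 12:45–14:00.
Windows ≥ 90 min: (none).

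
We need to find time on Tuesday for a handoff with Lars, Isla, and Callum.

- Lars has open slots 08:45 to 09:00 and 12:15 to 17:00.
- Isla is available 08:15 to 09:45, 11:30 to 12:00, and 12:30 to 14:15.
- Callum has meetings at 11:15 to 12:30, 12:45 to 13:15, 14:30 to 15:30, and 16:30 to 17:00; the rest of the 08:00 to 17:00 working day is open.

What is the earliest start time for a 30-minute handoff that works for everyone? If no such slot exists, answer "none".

Callum free within 08:00–17:00: 08:00–11:15, 12:30–12:45, 13:15–14:30, 15:30–16:30.
Lars ∩ Isla: 08:45–09:00, 12:30–14:15.
Lars ∩ Isla ∩ Callum: 08:45–09:00, 12:30–12:45, 13:15–14:15.
Windows ≥ 30 min: 13:15–14:15.
Earliest such window starts at 13:15.

13:15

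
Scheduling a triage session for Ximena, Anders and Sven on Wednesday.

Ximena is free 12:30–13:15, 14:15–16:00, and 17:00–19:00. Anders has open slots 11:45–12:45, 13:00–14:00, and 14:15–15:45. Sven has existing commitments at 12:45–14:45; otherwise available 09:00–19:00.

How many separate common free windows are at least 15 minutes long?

2

Sven free within 09:00–19:00: 09:00–12:45, 14:45–19:00.
Ximena ∩ Anders: 12:30–12:45, 13:00–13:15, 14:15–15:45.
Ximena ∩ Anders ∩ Sven: 12:30–12:45, 14:45–15:45.
Windows ≥ 15 min: 12:30–12:45, 14:45–15:45.
That's 2 windows.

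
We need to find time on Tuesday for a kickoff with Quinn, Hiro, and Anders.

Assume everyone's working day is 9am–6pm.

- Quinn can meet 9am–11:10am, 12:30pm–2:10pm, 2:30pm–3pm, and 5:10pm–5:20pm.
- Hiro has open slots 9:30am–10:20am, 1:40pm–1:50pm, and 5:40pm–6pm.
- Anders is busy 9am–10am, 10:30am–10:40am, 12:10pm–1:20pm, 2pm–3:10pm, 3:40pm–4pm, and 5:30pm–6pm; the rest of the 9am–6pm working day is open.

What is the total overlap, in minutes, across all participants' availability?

30 minutes

Anders free within 09:00–18:00: 10:00–10:30, 10:40–12:10, 13:20–14:00, 15:10–15:40, 16:00–17:30.
Quinn ∩ Hiro: 09:30–10:20, 13:40–13:50.
Quinn ∩ Hiro ∩ Anders: 10:00–10:20, 13:40–13:50.
Total common minutes: 20 + 10 = 30.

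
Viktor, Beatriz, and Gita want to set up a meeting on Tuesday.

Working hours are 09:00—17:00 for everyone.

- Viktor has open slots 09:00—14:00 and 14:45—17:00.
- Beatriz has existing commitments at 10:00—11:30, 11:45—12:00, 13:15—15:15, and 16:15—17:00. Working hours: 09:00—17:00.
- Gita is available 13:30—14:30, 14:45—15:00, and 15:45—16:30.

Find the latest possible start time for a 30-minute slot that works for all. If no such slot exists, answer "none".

15:45

Beatriz free within 09:00–17:00: 09:00–10:00, 11:30–11:45, 12:00–13:15, 15:15–16:15.
Viktor ∩ Beatriz: 09:00–10:00, 11:30–11:45, 12:00–13:15, 15:15–16:15.
Viktor ∩ Beatriz ∩ Gita: 15:45–16:15.
Windows ≥ 30 min: 15:45–16:15.
Latest start in the last window 15:45–16:15 is 16:15 − 30 min = 15:45.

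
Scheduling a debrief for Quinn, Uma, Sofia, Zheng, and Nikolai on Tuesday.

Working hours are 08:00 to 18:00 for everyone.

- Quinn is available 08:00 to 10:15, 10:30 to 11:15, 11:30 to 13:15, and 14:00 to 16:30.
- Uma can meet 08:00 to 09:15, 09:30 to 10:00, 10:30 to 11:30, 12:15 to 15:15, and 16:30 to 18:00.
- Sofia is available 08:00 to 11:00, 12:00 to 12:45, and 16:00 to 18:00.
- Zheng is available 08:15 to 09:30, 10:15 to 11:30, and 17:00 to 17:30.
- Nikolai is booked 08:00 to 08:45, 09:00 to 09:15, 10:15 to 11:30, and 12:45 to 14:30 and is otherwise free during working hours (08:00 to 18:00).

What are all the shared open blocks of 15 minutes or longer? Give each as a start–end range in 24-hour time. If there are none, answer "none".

08:45–09:00

Nikolai free within 08:00–18:00: 08:45–09:00, 09:15–10:15, 11:30–12:45, 14:30–18:00.
Quinn ∩ Uma: 08:00–09:15, 09:30–10:00, 10:30–11:15, 12:15–13:15, 14:00–15:15.
Quinn ∩ Uma ∩ Sofia: 08:00–09:15, 09:30–10:00, 10:30–11:00, 12:15–12:45.
Quinn ∩ Uma ∩ Sofia ∩ Zheng: 08:15–09:15, 10:30–11:00.
Quinn ∩ Uma ∩ Sofia ∩ Zheng ∩ Nikolai: 08:45–09:00.
Windows ≥ 15 min: 08:45–09:00.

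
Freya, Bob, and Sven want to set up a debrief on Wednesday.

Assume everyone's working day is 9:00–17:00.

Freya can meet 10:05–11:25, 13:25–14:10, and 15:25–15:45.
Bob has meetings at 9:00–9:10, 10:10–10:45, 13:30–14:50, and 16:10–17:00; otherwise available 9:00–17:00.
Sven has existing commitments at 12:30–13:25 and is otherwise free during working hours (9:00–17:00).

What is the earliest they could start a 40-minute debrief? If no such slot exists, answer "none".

10:45

Bob free within 09:00–17:00: 09:10–10:10, 10:45–13:30, 14:50–16:10.
Sven free within 09:00–17:00: 09:00–12:30, 13:25–17:00.
Freya ∩ Bob: 10:05–10:10, 10:45–11:25, 13:25–13:30, 15:25–15:45.
Freya ∩ Bob ∩ Sven: 10:05–10:10, 10:45–11:25, 13:25–13:30, 15:25–15:45.
Windows ≥ 40 min: 10:45–11:25.
Earliest such window starts at 10:45.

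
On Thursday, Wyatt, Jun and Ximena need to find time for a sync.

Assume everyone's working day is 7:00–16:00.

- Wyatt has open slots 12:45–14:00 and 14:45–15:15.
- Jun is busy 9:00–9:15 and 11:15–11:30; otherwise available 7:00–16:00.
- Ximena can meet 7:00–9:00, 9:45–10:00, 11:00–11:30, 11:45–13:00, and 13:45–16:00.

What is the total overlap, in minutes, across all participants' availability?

60 minutes

Jun free within 07:00–16:00: 07:00–09:00, 09:15–11:15, 11:30–16:00.
Wyatt ∩ Jun: 12:45–14:00, 14:45–15:15.
Wyatt ∩ Jun ∩ Ximena: 12:45–13:00, 13:45–14:00, 14:45–15:15.
Total common minutes: 15 + 15 + 30 = 60.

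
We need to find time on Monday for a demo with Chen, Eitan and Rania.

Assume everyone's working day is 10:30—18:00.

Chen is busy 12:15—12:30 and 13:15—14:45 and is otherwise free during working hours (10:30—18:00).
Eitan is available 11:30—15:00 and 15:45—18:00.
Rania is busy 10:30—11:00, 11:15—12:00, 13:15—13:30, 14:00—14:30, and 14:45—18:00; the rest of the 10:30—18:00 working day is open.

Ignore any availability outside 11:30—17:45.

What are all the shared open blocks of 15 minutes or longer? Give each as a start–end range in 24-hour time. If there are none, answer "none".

12:00–12:15, 12:30–13:15

Chen free within 10:30–18:00: 10:30–12:15, 12:30–13:15, 14:45–18:00.
Rania free within 10:30–18:00: 11:00–11:15, 12:00–13:15, 13:30–14:00, 14:30–14:45.
Chen ∩ Eitan: 11:30–12:15, 12:30–13:15, 14:45–15:00, 15:45–18:00.
Chen ∩ Eitan ∩ Rania: 12:00–12:15, 12:30–13:15.
Restricted to 11:30–17:45: 12:00–12:15, 12:30–13:15.
Windows ≥ 15 min: 12:00–12:15, 12:30–13:15.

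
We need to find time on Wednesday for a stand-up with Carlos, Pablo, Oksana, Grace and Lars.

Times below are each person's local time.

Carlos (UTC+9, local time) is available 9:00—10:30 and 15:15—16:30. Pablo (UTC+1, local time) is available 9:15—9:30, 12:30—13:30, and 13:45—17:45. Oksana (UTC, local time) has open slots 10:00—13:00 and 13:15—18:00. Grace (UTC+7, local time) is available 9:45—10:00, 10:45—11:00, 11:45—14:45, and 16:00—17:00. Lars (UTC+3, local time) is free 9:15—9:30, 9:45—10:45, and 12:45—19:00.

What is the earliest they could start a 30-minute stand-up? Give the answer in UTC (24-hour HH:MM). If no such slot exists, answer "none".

none

Carlos → UTC: 00:00–01:30, 06:15–07:30.
Pablo → UTC: 08:15–08:30, 11:30–12:30, 12:45–16:45.
Oksana → UTC: 10:00–13:00, 13:15–18:00.
Grace → UTC: 02:45–03:00, 03:45–04:00, 04:45–07:45, 09:00–10:00.
Lars → UTC: 06:15–06:30, 06:45–07:45, 09:45–16:00.
Carlos ∩ Pablo: (none).
Carlos ∩ Pablo ∩ Oksana: (none).
Carlos ∩ Pablo ∩ Oksana ∩ Grace: (none).
Carlos ∩ Pablo ∩ Oksana ∩ Grace ∩ Lars: (none).
Windows ≥ 30 min: (none).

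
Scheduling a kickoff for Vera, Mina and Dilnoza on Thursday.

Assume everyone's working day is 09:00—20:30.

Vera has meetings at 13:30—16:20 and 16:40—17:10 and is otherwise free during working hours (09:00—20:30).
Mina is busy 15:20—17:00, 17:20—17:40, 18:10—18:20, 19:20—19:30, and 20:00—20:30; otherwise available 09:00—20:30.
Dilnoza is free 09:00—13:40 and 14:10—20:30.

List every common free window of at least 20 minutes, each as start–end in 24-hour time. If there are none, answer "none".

Vera free within 09:00–20:30: 09:00–13:30, 16:20–16:40, 17:10–20:30.
Mina free within 09:00–20:30: 09:00–15:20, 17:00–17:20, 17:40–18:10, 18:20–19:20, 19:30–20:00.
Vera ∩ Mina: 09:00–13:30, 17:10–17:20, 17:40–18:10, 18:20–19:20, 19:30–20:00.
Vera ∩ Mina ∩ Dilnoza: 09:00–13:30, 17:10–17:20, 17:40–18:10, 18:20–19:20, 19:30–20:00.
Windows ≥ 20 min: 09:00–13:30, 17:40–18:10, 18:20–19:20, 19:30–20:00.

09:00–13:30, 17:40–18:10, 18:20–19:20, 19:30–20:00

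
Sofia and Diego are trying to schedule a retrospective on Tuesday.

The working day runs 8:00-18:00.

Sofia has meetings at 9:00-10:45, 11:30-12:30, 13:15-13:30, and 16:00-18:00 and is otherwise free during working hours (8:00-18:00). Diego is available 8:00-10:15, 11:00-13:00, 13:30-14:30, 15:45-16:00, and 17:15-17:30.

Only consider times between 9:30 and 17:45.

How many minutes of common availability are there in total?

Sofia free within 08:00–18:00: 08:00–09:00, 10:45–11:30, 12:30–13:15, 13:30–16:00.
Sofia ∩ Diego: 08:00–09:00, 11:00–11:30, 12:30–13:00, 13:30–14:30, 15:45–16:00.
Restricted to 09:30–17:45: 11:00–11:30, 12:30–13:00, 13:30–14:30, 15:45–16:00.
Total common minutes: 30 + 30 + 60 + 15 = 135.

135 minutes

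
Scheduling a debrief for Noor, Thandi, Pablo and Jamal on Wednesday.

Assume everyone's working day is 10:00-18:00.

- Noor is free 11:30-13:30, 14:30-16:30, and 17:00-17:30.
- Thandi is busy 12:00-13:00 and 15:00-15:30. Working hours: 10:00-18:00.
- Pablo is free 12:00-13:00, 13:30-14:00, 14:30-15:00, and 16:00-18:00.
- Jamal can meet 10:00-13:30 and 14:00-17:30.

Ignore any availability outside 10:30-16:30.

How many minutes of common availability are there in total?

60 minutes

Thandi free within 10:00–18:00: 10:00–12:00, 13:00–15:00, 15:30–18:00.
Noor ∩ Thandi: 11:30–12:00, 13:00–13:30, 14:30–15:00, 15:30–16:30, 17:00–17:30.
Noor ∩ Thandi ∩ Pablo: 14:30–15:00, 16:00–16:30, 17:00–17:30.
Noor ∩ Thandi ∩ Pablo ∩ Jamal: 14:30–15:00, 16:00–16:30, 17:00–17:30.
Restricted to 10:30–16:30: 14:30–15:00, 16:00–16:30.
Total common minutes: 30 + 30 = 60.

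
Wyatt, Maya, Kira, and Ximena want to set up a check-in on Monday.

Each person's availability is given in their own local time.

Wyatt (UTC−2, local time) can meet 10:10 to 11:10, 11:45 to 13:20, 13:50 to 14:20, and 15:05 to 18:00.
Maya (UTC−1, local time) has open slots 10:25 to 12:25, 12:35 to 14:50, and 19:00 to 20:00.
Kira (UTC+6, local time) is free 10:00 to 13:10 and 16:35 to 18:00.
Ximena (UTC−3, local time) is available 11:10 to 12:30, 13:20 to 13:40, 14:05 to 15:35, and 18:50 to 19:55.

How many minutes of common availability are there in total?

0 minutes

Wyatt → UTC: 12:10–13:10, 13:45–15:20, 15:50–16:20, 17:05–20:00.
Maya → UTC: 11:25–13:25, 13:35–15:50, 20:00–21:00.
Kira → UTC: 04:00–07:10, 10:35–12:00.
Ximena → UTC: 14:10–15:30, 16:20–16:40, 17:05–18:35, 21:50–22:55.
Wyatt ∩ Maya: 12:10–13:10, 13:45–15:20.
Wyatt ∩ Maya ∩ Kira: (none).
Wyatt ∩ Maya ∩ Kira ∩ Ximena: (none).
Total common minutes: 0.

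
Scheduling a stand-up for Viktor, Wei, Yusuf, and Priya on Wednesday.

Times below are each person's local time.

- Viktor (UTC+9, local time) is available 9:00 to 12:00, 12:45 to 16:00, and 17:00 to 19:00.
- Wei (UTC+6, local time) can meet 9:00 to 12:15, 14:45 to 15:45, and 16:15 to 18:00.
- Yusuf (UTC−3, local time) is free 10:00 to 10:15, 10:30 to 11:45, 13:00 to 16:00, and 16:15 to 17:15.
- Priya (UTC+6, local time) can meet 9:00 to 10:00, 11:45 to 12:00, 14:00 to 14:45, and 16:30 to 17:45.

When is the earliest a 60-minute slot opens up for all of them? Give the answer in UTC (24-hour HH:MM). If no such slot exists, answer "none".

none

Viktor → UTC: 00:00–03:00, 03:45–07:00, 08:00–10:00.
Wei → UTC: 03:00–06:15, 08:45–09:45, 10:15–12:00.
Yusuf → UTC: 13:00–13:15, 13:30–14:45, 16:00–19:00, 19:15–20:15.
Priya → UTC: 03:00–04:00, 05:45–06:00, 08:00–08:45, 10:30–11:45.
Viktor ∩ Wei: 03:45–06:15, 08:45–09:45.
Viktor ∩ Wei ∩ Yusuf: (none).
Viktor ∩ Wei ∩ Yusuf ∩ Priya: (none).
Windows ≥ 60 min: (none).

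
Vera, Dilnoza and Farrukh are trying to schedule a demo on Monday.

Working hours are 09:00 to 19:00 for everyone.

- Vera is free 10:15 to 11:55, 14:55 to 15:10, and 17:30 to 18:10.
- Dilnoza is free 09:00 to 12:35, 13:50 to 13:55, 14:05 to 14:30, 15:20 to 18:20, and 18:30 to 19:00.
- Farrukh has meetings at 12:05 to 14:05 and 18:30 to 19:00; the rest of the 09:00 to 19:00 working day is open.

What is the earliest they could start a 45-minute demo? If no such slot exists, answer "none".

Farrukh free within 09:00–19:00: 09:00–12:05, 14:05–18:30.
Vera ∩ Dilnoza: 10:15–11:55, 17:30–18:10.
Vera ∩ Dilnoza ∩ Farrukh: 10:15–11:55, 17:30–18:10.
Windows ≥ 45 min: 10:15–11:55.
Earliest such window starts at 10:15.

10:15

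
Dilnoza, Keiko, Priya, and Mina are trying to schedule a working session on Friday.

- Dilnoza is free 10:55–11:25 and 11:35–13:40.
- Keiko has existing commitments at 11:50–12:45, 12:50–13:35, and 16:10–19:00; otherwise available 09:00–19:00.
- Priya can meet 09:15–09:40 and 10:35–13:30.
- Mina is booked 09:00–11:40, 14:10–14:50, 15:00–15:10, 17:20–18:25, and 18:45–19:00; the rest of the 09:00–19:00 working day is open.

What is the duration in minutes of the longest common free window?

10 minutes

Keiko free within 09:00–19:00: 09:00–11:50, 12:45–12:50, 13:35–16:10.
Mina free within 09:00–19:00: 11:40–14:10, 14:50–15:00, 15:10–17:20, 18:25–18:45.
Dilnoza ∩ Keiko: 10:55–11:25, 11:35–11:50, 12:45–12:50, 13:35–13:40.
Dilnoza ∩ Keiko ∩ Priya: 10:55–11:25, 11:35–11:50, 12:45–12:50.
Dilnoza ∩ Keiko ∩ Priya ∩ Mina: 11:40–11:50, 12:45–12:50.
Common window lengths: 10, 5 min; longest is 10.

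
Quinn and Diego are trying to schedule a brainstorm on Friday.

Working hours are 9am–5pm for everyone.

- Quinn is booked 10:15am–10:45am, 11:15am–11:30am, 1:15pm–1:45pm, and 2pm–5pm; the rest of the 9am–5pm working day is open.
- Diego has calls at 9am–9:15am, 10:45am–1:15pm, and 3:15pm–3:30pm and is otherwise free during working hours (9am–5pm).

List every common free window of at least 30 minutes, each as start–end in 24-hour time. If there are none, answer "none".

Quinn free within 09:00–17:00: 09:00–10:15, 10:45–11:15, 11:30–13:15, 13:45–14:00.
Diego free within 09:00–17:00: 09:15–10:45, 13:15–15:15, 15:30–17:00.
Quinn ∩ Diego: 09:15–10:15, 13:45–14:00.
Windows ≥ 30 min: 09:15–10:15.

09:15–10:15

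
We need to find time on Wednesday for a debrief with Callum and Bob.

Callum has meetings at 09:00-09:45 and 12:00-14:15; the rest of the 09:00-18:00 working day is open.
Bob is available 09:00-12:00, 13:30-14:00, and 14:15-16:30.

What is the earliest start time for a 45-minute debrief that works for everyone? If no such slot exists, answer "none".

Callum free within 09:00–18:00: 09:45–12:00, 14:15–18:00.
Callum ∩ Bob: 09:45–12:00, 14:15–16:30.
Windows ≥ 45 min: 09:45–12:00, 14:15–16:30.
Earliest such window starts at 09:45.

09:45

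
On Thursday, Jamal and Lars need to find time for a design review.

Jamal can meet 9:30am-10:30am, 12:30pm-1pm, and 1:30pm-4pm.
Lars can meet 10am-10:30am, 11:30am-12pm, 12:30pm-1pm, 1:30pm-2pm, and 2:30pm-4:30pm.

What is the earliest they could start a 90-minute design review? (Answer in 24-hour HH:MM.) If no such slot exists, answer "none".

14:30

Jamal ∩ Lars: 10:00–10:30, 12:30–13:00, 13:30–14:00, 14:30–16:00.
Windows ≥ 90 min: 14:30–16:00.
Earliest such window starts at 14:30.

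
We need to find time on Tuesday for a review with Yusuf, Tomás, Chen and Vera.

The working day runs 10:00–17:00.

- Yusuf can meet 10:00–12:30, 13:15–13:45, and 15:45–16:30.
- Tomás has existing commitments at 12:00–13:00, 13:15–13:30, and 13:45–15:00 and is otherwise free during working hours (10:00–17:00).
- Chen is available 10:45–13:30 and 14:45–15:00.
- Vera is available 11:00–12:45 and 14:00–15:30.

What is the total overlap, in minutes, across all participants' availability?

Tomás free within 10:00–17:00: 10:00–12:00, 13:00–13:15, 13:30–13:45, 15:00–17:00.
Yusuf ∩ Tomás: 10:00–12:00, 13:30–13:45, 15:45–16:30.
Yusuf ∩ Tomás ∩ Chen: 10:45–12:00.
Yusuf ∩ Tomás ∩ Chen ∩ Vera: 11:00–12:00.
Total common minutes: 60.

60 minutes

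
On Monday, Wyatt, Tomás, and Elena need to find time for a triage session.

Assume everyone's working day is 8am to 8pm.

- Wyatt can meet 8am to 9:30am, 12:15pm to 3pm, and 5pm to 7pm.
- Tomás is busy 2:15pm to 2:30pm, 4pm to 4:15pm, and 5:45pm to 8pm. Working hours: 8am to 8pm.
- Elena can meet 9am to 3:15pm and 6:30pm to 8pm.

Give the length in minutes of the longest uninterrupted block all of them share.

Tomás free within 08:00–20:00: 08:00–14:15, 14:30–16:00, 16:15–17:45.
Wyatt ∩ Tomás: 08:00–09:30, 12:15–14:15, 14:30–15:00, 17:00–17:45.
Wyatt ∩ Tomás ∩ Elena: 09:00–09:30, 12:15–14:15, 14:30–15:00.
Common window lengths: 30, 120, 30 min; longest is 120.

120 minutes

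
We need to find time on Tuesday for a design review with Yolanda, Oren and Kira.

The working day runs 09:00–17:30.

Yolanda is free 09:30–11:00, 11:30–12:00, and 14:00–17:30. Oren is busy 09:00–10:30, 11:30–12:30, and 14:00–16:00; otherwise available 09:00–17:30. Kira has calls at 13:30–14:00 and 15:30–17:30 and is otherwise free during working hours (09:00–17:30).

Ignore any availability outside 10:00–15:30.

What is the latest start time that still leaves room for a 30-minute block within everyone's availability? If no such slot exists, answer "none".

Oren free within 09:00–17:30: 10:30–11:30, 12:30–14:00, 16:00–17:30.
Kira free within 09:00–17:30: 09:00–13:30, 14:00–15:30.
Yolanda ∩ Oren: 10:30–11:00, 16:00–17:30.
Yolanda ∩ Oren ∩ Kira: 10:30–11:00.
Restricted to 10:00–15:30: 10:30–11:00.
Windows ≥ 30 min: 10:30–11:00.
Latest start in the last window 10:30–11:00 is 11:00 − 30 min = 10:30.

10:30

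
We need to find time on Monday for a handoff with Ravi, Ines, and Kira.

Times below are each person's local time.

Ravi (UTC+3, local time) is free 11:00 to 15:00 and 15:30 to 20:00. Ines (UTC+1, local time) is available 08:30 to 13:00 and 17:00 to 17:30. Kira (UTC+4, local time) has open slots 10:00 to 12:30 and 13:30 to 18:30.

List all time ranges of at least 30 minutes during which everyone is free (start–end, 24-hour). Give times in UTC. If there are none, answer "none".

08:00–08:30, 09:30–12:00

Ravi → UTC: 08:00–12:00, 12:30–17:00.
Ines → UTC: 07:30–12:00, 16:00–16:30.
Kira → UTC: 06:00–08:30, 09:30–14:30.
Ravi ∩ Ines: 08:00–12:00, 16:00–16:30.
Ravi ∩ Ines ∩ Kira: 08:00–08:30, 09:30–12:00.
Windows ≥ 30 min: 08:00–08:30, 09:30–12:00.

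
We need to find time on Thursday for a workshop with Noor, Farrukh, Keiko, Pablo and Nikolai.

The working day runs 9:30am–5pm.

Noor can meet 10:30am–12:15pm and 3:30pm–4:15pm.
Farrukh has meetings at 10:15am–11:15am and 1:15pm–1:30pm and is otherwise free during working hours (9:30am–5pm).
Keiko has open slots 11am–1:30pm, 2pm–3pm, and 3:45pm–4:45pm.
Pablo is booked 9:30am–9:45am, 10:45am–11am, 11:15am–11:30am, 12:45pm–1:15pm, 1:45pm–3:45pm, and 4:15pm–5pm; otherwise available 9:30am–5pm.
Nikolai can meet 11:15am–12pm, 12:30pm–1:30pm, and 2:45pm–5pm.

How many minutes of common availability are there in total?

60 minutes

Farrukh free within 09:30–17:00: 09:30–10:15, 11:15–13:15, 13:30–17:00.
Pablo free within 09:30–17:00: 09:45–10:45, 11:00–11:15, 11:30–12:45, 13:15–13:45, 15:45–16:15.
Noor ∩ Farrukh: 11:15–12:15, 15:30–16:15.
Noor ∩ Farrukh ∩ Keiko: 11:15–12:15, 15:45–16:15.
Noor ∩ Farrukh ∩ Keiko ∩ Pablo: 11:30–12:15, 15:45–16:15.
Noor ∩ Farrukh ∩ Keiko ∩ Pablo ∩ Nikolai: 11:30–12:00, 15:45–16:15.
Total common minutes: 30 + 30 = 60.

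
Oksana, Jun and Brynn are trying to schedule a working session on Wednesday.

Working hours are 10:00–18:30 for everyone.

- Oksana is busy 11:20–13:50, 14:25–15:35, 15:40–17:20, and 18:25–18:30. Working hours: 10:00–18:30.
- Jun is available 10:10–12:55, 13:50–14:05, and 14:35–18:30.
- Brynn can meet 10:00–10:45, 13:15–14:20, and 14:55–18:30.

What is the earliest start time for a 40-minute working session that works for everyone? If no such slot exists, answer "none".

17:20

Oksana free within 10:00–18:30: 10:00–11:20, 13:50–14:25, 15:35–15:40, 17:20–18:25.
Oksana ∩ Jun: 10:10–11:20, 13:50–14:05, 15:35–15:40, 17:20–18:25.
Oksana ∩ Jun ∩ Brynn: 10:10–10:45, 13:50–14:05, 15:35–15:40, 17:20–18:25.
Windows ≥ 40 min: 17:20–18:25.
Earliest such window starts at 17:20.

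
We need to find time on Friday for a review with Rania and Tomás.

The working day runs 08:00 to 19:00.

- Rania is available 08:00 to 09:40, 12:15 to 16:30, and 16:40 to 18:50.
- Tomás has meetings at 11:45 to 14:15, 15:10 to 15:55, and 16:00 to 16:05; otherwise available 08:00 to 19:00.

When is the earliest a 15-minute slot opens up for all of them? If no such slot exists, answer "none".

08:00

Tomás free within 08:00–19:00: 08:00–11:45, 14:15–15:10, 15:55–16:00, 16:05–19:00.
Rania ∩ Tomás: 08:00–09:40, 14:15–15:10, 15:55–16:00, 16:05–16:30, 16:40–18:50.
Windows ≥ 15 min: 08:00–09:40, 14:15–15:10, 16:05–16:30, 16:40–18:50.
Earliest such window starts at 08:00.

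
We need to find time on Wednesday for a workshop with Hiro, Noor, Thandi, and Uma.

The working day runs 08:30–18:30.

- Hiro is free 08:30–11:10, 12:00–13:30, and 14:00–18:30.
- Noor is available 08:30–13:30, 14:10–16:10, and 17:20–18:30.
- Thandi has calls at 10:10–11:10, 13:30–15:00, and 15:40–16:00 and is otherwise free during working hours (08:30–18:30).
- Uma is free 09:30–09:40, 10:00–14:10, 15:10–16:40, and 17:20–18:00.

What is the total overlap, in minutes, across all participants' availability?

190 minutes

Thandi free within 08:30–18:30: 08:30–10:10, 11:10–13:30, 15:00–15:40, 16:00–18:30.
Hiro ∩ Noor: 08:30–11:10, 12:00–13:30, 14:10–16:10, 17:20–18:30.
Hiro ∩ Noor ∩ Thandi: 08:30–10:10, 12:00–13:30, 15:00–15:40, 16:00–16:10, 17:20–18:30.
Hiro ∩ Noor ∩ Thandi ∩ Uma: 09:30–09:40, 10:00–10:10, 12:00–13:30, 15:10–15:40, 16:00–16:10, 17:20–18:00.
Total common minutes: 10 + 10 + 90 + 30 + 10 + 40 = 190.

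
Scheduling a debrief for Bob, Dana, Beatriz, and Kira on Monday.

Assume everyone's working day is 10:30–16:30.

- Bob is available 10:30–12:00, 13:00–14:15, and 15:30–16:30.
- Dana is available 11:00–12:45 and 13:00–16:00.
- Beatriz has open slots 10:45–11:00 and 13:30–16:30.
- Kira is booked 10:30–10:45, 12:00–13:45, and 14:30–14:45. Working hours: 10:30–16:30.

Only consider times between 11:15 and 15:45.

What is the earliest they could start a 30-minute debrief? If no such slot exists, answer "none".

13:45

Kira free within 10:30–16:30: 10:45–12:00, 13:45–14:30, 14:45–16:30.
Bob ∩ Dana: 11:00–12:00, 13:00–14:15, 15:30–16:00.
Bob ∩ Dana ∩ Beatriz: 13:30–14:15, 15:30–16:00.
Bob ∩ Dana ∩ Beatriz ∩ Kira: 13:45–14:15, 15:30–16:00.
Restricted to 11:15–15:45: 13:45–14:15, 15:30–15:45.
Windows ≥ 30 min: 13:45–14:15.
Earliest such window starts at 13:45.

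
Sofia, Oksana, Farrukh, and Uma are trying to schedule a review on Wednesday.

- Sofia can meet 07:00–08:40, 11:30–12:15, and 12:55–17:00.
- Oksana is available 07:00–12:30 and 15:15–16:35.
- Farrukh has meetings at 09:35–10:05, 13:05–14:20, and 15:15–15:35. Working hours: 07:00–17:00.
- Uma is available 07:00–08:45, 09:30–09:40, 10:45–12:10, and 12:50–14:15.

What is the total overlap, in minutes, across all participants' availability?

140 minutes

Farrukh free within 07:00–17:00: 07:00–09:35, 10:05–13:05, 14:20–15:15, 15:35–17:00.
Sofia ∩ Oksana: 07:00–08:40, 11:30–12:15, 15:15–16:35.
Sofia ∩ Oksana ∩ Farrukh: 07:00–08:40, 11:30–12:15, 15:35–16:35.
Sofia ∩ Oksana ∩ Farrukh ∩ Uma: 07:00–08:40, 11:30–12:10.
Total common minutes: 100 + 40 = 140.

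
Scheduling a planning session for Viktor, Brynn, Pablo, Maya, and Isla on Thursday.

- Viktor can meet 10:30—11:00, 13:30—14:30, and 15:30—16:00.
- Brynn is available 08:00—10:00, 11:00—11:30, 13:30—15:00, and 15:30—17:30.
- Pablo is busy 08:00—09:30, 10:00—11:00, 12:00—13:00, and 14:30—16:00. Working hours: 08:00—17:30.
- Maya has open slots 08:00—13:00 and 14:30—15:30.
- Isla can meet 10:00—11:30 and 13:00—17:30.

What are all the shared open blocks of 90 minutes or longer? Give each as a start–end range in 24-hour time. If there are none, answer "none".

Pablo free within 08:00–17:30: 09:30–10:00, 11:00–12:00, 13:00–14:30, 16:00–17:30.
Viktor ∩ Brynn: 13:30–14:30, 15:30–16:00.
Viktor ∩ Brynn ∩ Pablo: 13:30–14:30.
Viktor ∩ Brynn ∩ Pablo ∩ Maya: (none).
Viktor ∩ Brynn ∩ Pablo ∩ Maya ∩ Isla: (none).
Windows ≥ 90 min: (none).

none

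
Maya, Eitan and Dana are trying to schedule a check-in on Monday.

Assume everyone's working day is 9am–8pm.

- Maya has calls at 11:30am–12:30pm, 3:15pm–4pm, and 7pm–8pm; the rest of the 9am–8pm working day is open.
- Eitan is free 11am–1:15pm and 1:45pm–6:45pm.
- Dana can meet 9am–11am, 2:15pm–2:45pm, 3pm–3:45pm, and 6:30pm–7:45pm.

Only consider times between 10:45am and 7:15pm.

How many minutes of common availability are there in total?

Maya free within 09:00–20:00: 09:00–11:30, 12:30–15:15, 16:00–19:00.
Maya ∩ Eitan: 11:00–11:30, 12:30–13:15, 13:45–15:15, 16:00–18:45.
Maya ∩ Eitan ∩ Dana: 14:15–14:45, 15:00–15:15, 18:30–18:45.
Restricted to 10:45–19:15: 14:15–14:45, 15:00–15:15, 18:30–18:45.
Total common minutes: 30 + 15 + 15 = 60.

60 minutes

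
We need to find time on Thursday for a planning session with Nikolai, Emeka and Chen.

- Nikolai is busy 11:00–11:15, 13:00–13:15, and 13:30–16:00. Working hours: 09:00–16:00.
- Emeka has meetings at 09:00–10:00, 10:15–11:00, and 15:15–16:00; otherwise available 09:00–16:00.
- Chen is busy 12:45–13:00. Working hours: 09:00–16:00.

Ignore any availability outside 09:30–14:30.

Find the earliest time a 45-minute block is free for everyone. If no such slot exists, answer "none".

Nikolai free within 09:00–16:00: 09:00–11:00, 11:15–13:00, 13:15–13:30.
Emeka free within 09:00–16:00: 10:00–10:15, 11:00–15:15.
Chen free within 09:00–16:00: 09:00–12:45, 13:00–16:00.
Nikolai ∩ Emeka: 10:00–10:15, 11:15–13:00, 13:15–13:30.
Nikolai ∩ Emeka ∩ Chen: 10:00–10:15, 11:15–12:45, 13:15–13:30.
Restricted to 09:30–14:30: 10:00–10:15, 11:15–12:45, 13:15–13:30.
Windows ≥ 45 min: 11:15–12:45.
Earliest such window starts at 11:15.

11:15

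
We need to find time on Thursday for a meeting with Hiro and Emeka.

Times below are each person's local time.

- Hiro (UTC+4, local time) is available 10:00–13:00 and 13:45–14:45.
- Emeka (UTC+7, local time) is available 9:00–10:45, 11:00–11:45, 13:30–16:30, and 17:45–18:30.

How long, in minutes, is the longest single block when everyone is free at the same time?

Hiro → UTC: 06:00–09:00, 09:45–10:45.
Emeka → UTC: 02:00–03:45, 04:00–04:45, 06:30–09:30, 10:45–11:30.
Hiro ∩ Emeka: 06:30–09:00.
Single common window of 150 minutes.

150 minutes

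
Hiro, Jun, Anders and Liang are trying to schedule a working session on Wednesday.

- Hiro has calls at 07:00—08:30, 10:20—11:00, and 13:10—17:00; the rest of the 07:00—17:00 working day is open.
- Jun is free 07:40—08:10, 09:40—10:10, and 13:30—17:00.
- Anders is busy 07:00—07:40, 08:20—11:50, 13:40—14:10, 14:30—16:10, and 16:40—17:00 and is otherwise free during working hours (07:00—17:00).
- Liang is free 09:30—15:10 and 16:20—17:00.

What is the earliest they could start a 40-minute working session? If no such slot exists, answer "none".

Hiro free within 07:00–17:00: 08:30–10:20, 11:00–13:10.
Anders free within 07:00–17:00: 07:40–08:20, 11:50–13:40, 14:10–14:30, 16:10–16:40.
Hiro ∩ Jun: 09:40–10:10.
Hiro ∩ Jun ∩ Anders: (none).
Hiro ∩ Jun ∩ Anders ∩ Liang: (none).
Windows ≥ 40 min: (none).

none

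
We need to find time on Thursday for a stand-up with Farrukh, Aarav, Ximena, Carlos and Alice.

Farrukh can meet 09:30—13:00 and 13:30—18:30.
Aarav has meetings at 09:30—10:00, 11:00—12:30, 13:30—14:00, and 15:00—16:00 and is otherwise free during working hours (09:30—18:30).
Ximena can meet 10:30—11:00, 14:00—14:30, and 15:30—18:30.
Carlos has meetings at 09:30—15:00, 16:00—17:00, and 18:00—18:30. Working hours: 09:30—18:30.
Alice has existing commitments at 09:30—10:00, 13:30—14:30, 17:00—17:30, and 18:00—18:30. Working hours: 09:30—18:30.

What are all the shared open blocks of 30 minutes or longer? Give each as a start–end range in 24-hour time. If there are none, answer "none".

17:30–18:00

Aarav free within 09:30–18:30: 10:00–11:00, 12:30–13:30, 14:00–15:00, 16:00–18:30.
Carlos free within 09:30–18:30: 15:00–16:00, 17:00–18:00.
Alice free within 09:30–18:30: 10:00–13:30, 14:30–17:00, 17:30–18:00.
Farrukh ∩ Aarav: 10:00–11:00, 12:30–13:00, 14:00–15:00, 16:00–18:30.
Farrukh ∩ Aarav ∩ Ximena: 10:30–11:00, 14:00–14:30, 16:00–18:30.
Farrukh ∩ Aarav ∩ Ximena ∩ Carlos: 17:00–18:00.
Farrukh ∩ Aarav ∩ Ximena ∩ Carlos ∩ Alice: 17:30–18:00.
Windows ≥ 30 min: 17:30–18:00.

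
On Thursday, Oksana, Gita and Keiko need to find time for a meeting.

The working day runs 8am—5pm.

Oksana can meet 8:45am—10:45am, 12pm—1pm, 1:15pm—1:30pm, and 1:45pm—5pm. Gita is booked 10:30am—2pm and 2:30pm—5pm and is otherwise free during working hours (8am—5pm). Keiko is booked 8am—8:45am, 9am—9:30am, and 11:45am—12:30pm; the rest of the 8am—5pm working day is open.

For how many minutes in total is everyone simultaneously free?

105 minutes

Gita free within 08:00–17:00: 08:00–10:30, 14:00–14:30.
Keiko free within 08:00–17:00: 08:45–09:00, 09:30–11:45, 12:30–17:00.
Oksana ∩ Gita: 08:45–10:30, 14:00–14:30.
Oksana ∩ Gita ∩ Keiko: 08:45–09:00, 09:30–10:30, 14:00–14:30.
Total common minutes: 15 + 60 + 30 = 105.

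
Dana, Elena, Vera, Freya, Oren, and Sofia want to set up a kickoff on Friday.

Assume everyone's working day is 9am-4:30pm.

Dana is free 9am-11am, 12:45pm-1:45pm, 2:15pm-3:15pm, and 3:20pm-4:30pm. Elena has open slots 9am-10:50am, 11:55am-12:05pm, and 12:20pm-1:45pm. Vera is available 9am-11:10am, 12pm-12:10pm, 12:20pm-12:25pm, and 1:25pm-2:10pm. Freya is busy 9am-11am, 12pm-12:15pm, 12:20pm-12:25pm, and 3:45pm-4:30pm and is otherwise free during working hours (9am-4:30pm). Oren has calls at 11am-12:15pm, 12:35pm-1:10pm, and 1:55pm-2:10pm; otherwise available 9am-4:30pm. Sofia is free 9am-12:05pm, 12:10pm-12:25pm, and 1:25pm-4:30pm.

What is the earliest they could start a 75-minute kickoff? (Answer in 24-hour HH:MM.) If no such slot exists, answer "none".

Freya free within 09:00–16:30: 11:00–12:00, 12:15–12:20, 12:25–15:45.
Oren free within 09:00–16:30: 09:00–11:00, 12:15–12:35, 13:10–13:55, 14:10–16:30.
Dana ∩ Elena: 09:00–10:50, 12:45–13:45.
Dana ∩ Elena ∩ Vera: 09:00–10:50, 13:25–13:45.
Dana ∩ Elena ∩ Vera ∩ Freya: 13:25–13:45.
Dana ∩ Elena ∩ Vera ∩ Freya ∩ Oren: 13:25–13:45.
Dana ∩ Elena ∩ Vera ∩ Freya ∩ Oren ∩ Sofia: 13:25–13:45.
Windows ≥ 75 min: (none).

none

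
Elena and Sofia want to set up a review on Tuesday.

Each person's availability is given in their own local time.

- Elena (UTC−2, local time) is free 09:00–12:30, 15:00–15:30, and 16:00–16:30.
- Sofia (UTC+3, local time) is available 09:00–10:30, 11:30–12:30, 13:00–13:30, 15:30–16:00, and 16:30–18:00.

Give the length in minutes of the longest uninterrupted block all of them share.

Elena → UTC: 11:00–14:30, 17:00–17:30, 18:00–18:30.
Sofia → UTC: 06:00–07:30, 08:30–09:30, 10:00–10:30, 12:30–13:00, 13:30–15:00.
Elena ∩ Sofia: 12:30–13:00, 13:30–14:30.
Common window lengths: 30, 60 min; longest is 60.

60 minutes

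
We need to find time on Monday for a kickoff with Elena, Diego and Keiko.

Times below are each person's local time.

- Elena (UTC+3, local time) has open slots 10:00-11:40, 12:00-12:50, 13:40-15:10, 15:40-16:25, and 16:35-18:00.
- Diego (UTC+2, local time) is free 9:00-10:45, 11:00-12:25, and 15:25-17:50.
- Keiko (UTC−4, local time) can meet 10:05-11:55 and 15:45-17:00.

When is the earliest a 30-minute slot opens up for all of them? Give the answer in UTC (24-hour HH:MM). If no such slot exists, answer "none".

Elena → UTC: 07:00–08:40, 09:00–09:50, 10:40–12:10, 12:40–13:25, 13:35–15:00.
Diego → UTC: 07:00–08:45, 09:00–10:25, 13:25–15:50.
Keiko → UTC: 14:05–15:55, 19:45–21:00.
Elena ∩ Diego: 07:00–08:40, 09:00–09:50, 13:35–15:00.
Elena ∩ Diego ∩ Keiko: 14:05–15:00.
Windows ≥ 30 min: 14:05–15:00.
Earliest such window starts at 14:05.

14:05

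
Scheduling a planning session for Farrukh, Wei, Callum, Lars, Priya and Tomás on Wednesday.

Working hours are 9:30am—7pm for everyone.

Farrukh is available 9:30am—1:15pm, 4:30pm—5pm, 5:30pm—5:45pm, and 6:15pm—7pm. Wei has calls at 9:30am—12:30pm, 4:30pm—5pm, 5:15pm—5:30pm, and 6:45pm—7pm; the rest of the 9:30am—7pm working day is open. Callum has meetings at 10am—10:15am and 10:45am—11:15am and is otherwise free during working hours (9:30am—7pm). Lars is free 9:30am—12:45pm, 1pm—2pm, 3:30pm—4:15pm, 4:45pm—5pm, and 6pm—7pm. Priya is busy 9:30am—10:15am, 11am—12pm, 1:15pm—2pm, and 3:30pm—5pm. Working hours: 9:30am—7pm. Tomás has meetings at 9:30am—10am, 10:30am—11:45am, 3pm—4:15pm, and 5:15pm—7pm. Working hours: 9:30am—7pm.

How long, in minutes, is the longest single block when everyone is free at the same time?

Wei free within 09:30–19:00: 12:30–16:30, 17:00–17:15, 17:30–18:45.
Callum free within 09:30–19:00: 09:30–10:00, 10:15–10:45, 11:15–19:00.
Priya free within 09:30–19:00: 10:15–11:00, 12:00–13:15, 14:00–15:30, 17:00–19:00.
Tomás free within 09:30–19:00: 10:00–10:30, 11:45–15:00, 16:15–17:15.
Farrukh ∩ Wei: 12:30–13:15, 17:30–17:45, 18:15–18:45.
Farrukh ∩ Wei ∩ Callum: 12:30–13:15, 17:30–17:45, 18:15–18:45.
Farrukh ∩ Wei ∩ Callum ∩ Lars: 12:30–12:45, 13:00–13:15, 18:15–18:45.
Farrukh ∩ Wei ∩ Callum ∩ Lars ∩ Priya: 12:30–12:45, 13:00–13:15, 18:15–18:45.
Farrukh ∩ Wei ∩ Callum ∩ Lars ∩ Priya ∩ Tomás: 12:30–12:45, 13:00–13:15.
Common window lengths: 15, 15 min; longest is 15.

15 minutes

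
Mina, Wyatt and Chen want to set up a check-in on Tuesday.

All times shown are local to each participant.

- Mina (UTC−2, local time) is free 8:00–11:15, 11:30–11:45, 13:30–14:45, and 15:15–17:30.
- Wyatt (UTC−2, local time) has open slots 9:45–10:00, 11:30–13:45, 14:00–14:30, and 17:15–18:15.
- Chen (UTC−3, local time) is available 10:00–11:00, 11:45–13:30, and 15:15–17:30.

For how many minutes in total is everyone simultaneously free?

Mina → UTC: 10:00–13:15, 13:30–13:45, 15:30–16:45, 17:15–19:30.
Wyatt → UTC: 11:45–12:00, 13:30–15:45, 16:00–16:30, 19:15–20:15.
Chen → UTC: 13:00–14:00, 14:45–16:30, 18:15–20:30.
Mina ∩ Wyatt: 11:45–12:00, 13:30–13:45, 15:30–15:45, 16:00–16:30, 19:15–19:30.
Mina ∩ Wyatt ∩ Chen: 13:30–13:45, 15:30–15:45, 16:00–16:30, 19:15–19:30.
Total common minutes: 15 + 15 + 30 + 15 = 75.

75 minutes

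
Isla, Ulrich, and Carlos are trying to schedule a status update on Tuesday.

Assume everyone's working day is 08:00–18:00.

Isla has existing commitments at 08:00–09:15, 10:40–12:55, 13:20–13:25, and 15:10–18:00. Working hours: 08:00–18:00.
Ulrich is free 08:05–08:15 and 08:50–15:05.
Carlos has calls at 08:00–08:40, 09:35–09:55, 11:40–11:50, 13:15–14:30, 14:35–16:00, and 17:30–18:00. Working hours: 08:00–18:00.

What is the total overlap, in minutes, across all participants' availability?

90 minutes

Isla free within 08:00–18:00: 09:15–10:40, 12:55–13:20, 13:25–15:10.
Carlos free within 08:00–18:00: 08:40–09:35, 09:55–11:40, 11:50–13:15, 14:30–14:35, 16:00–17:30.
Isla ∩ Ulrich: 09:15–10:40, 12:55–13:20, 13:25–15:05.
Isla ∩ Ulrich ∩ Carlos: 09:15–09:35, 09:55–10:40, 12:55–13:15, 14:30–14:35.
Total common minutes: 20 + 45 + 20 + 5 = 90.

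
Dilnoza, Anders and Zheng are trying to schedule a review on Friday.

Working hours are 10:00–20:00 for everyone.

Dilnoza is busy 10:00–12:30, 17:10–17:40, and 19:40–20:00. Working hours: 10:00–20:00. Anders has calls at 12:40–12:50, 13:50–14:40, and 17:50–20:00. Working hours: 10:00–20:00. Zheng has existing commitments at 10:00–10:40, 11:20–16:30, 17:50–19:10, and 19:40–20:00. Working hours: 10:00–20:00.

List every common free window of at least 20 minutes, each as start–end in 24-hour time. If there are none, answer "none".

Dilnoza free within 10:00–20:00: 12:30–17:10, 17:40–19:40.
Anders free within 10:00–20:00: 10:00–12:40, 12:50–13:50, 14:40–17:50.
Zheng free within 10:00–20:00: 10:40–11:20, 16:30–17:50, 19:10–19:40.
Dilnoza ∩ Anders: 12:30–12:40, 12:50–13:50, 14:40–17:10, 17:40–17:50.
Dilnoza ∩ Anders ∩ Zheng: 16:30–17:10, 17:40–17:50.
Windows ≥ 20 min: 16:30–17:10.

16:30–17:10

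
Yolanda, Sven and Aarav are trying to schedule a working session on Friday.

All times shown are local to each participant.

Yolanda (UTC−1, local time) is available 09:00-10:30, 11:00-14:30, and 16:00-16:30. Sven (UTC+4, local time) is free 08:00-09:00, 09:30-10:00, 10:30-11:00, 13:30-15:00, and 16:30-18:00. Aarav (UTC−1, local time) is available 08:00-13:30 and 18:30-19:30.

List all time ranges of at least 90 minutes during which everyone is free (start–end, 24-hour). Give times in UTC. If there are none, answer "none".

12:30–14:00

Yolanda → UTC: 10:00–11:30, 12:00–15:30, 17:00–17:30.
Sven → UTC: 04:00–05:00, 05:30–06:00, 06:30–07:00, 09:30–11:00, 12:30–14:00.
Aarav → UTC: 09:00–14:30, 19:30–20:30.
Yolanda ∩ Sven: 10:00–11:00, 12:30–14:00.
Yolanda ∩ Sven ∩ Aarav: 10:00–11:00, 12:30–14:00.
Windows ≥ 90 min: 12:30–14:00.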